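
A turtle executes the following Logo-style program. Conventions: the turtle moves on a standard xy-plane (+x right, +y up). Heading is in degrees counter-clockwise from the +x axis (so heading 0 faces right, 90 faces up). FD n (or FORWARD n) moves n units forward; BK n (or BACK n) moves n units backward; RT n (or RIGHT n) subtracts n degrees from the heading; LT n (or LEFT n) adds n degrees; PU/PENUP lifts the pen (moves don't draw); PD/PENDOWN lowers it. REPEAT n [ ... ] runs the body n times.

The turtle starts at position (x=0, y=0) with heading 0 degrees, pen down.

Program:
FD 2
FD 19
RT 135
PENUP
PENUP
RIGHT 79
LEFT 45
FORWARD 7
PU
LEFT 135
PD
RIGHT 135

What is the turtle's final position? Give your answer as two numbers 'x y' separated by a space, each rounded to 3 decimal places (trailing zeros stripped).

Answer: 14.129 -1.336

Derivation:
Executing turtle program step by step:
Start: pos=(0,0), heading=0, pen down
FD 2: (0,0) -> (2,0) [heading=0, draw]
FD 19: (2,0) -> (21,0) [heading=0, draw]
RT 135: heading 0 -> 225
PU: pen up
PU: pen up
RT 79: heading 225 -> 146
LT 45: heading 146 -> 191
FD 7: (21,0) -> (14.129,-1.336) [heading=191, move]
PU: pen up
LT 135: heading 191 -> 326
PD: pen down
RT 135: heading 326 -> 191
Final: pos=(14.129,-1.336), heading=191, 2 segment(s) drawn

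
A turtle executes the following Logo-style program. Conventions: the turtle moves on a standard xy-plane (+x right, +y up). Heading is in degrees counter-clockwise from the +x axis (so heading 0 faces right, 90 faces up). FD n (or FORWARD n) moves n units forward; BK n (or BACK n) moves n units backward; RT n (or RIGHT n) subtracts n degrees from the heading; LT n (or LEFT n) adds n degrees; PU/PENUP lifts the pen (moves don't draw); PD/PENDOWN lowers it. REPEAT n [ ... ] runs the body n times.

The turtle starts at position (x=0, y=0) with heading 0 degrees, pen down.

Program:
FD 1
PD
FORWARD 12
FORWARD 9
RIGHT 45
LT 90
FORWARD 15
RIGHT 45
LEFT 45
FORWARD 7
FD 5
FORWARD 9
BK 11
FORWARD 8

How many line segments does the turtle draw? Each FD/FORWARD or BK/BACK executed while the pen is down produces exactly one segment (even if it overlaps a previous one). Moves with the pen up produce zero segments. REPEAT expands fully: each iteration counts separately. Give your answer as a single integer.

Answer: 9

Derivation:
Executing turtle program step by step:
Start: pos=(0,0), heading=0, pen down
FD 1: (0,0) -> (1,0) [heading=0, draw]
PD: pen down
FD 12: (1,0) -> (13,0) [heading=0, draw]
FD 9: (13,0) -> (22,0) [heading=0, draw]
RT 45: heading 0 -> 315
LT 90: heading 315 -> 45
FD 15: (22,0) -> (32.607,10.607) [heading=45, draw]
RT 45: heading 45 -> 0
LT 45: heading 0 -> 45
FD 7: (32.607,10.607) -> (37.556,15.556) [heading=45, draw]
FD 5: (37.556,15.556) -> (41.092,19.092) [heading=45, draw]
FD 9: (41.092,19.092) -> (47.456,25.456) [heading=45, draw]
BK 11: (47.456,25.456) -> (39.678,17.678) [heading=45, draw]
FD 8: (39.678,17.678) -> (45.335,23.335) [heading=45, draw]
Final: pos=(45.335,23.335), heading=45, 9 segment(s) drawn
Segments drawn: 9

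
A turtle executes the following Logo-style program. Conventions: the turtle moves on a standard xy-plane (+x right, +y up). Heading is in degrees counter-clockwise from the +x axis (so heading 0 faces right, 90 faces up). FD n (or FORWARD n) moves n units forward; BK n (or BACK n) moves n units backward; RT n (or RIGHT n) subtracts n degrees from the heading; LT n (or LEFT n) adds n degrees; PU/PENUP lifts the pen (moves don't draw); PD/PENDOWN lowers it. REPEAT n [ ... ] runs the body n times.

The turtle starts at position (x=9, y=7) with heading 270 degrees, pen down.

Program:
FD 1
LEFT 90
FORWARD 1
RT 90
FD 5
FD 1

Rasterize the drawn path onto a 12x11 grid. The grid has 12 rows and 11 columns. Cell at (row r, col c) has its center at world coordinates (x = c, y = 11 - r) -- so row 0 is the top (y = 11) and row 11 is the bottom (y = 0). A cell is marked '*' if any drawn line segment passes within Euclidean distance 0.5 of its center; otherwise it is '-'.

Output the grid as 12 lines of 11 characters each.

Segment 0: (9,7) -> (9,6)
Segment 1: (9,6) -> (10,6)
Segment 2: (10,6) -> (10,1)
Segment 3: (10,1) -> (10,0)

Answer: -----------
-----------
-----------
-----------
---------*-
---------**
----------*
----------*
----------*
----------*
----------*
----------*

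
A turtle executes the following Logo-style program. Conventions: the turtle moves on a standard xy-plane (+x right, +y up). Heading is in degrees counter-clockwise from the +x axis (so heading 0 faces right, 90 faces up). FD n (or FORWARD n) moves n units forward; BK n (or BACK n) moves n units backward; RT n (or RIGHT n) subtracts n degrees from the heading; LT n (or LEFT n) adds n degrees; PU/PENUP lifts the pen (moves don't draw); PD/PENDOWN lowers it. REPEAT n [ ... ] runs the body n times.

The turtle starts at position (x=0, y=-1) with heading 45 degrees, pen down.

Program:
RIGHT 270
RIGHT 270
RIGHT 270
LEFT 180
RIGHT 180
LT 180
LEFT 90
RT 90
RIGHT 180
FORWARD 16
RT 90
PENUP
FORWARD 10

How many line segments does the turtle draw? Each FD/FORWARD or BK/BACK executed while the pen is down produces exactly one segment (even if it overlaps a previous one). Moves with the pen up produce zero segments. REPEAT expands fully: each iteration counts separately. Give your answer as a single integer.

Answer: 1

Derivation:
Executing turtle program step by step:
Start: pos=(0,-1), heading=45, pen down
RT 270: heading 45 -> 135
RT 270: heading 135 -> 225
RT 270: heading 225 -> 315
LT 180: heading 315 -> 135
RT 180: heading 135 -> 315
LT 180: heading 315 -> 135
LT 90: heading 135 -> 225
RT 90: heading 225 -> 135
RT 180: heading 135 -> 315
FD 16: (0,-1) -> (11.314,-12.314) [heading=315, draw]
RT 90: heading 315 -> 225
PU: pen up
FD 10: (11.314,-12.314) -> (4.243,-19.385) [heading=225, move]
Final: pos=(4.243,-19.385), heading=225, 1 segment(s) drawn
Segments drawn: 1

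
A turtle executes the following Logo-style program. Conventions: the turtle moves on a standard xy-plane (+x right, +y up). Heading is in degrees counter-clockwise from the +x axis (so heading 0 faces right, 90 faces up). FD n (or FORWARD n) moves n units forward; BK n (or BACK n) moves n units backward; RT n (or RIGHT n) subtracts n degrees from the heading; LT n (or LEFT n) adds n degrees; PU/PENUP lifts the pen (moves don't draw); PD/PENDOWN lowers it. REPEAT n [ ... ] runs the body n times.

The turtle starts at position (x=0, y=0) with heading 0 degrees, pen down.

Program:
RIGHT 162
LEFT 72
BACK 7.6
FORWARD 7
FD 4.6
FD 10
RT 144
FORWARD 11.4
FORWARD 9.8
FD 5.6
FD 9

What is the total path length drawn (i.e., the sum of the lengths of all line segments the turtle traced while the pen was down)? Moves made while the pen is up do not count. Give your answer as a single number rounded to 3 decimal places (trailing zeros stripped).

Executing turtle program step by step:
Start: pos=(0,0), heading=0, pen down
RT 162: heading 0 -> 198
LT 72: heading 198 -> 270
BK 7.6: (0,0) -> (0,7.6) [heading=270, draw]
FD 7: (0,7.6) -> (0,0.6) [heading=270, draw]
FD 4.6: (0,0.6) -> (0,-4) [heading=270, draw]
FD 10: (0,-4) -> (0,-14) [heading=270, draw]
RT 144: heading 270 -> 126
FD 11.4: (0,-14) -> (-6.701,-4.777) [heading=126, draw]
FD 9.8: (-6.701,-4.777) -> (-12.461,3.151) [heading=126, draw]
FD 5.6: (-12.461,3.151) -> (-15.753,7.682) [heading=126, draw]
FD 9: (-15.753,7.682) -> (-21.043,14.963) [heading=126, draw]
Final: pos=(-21.043,14.963), heading=126, 8 segment(s) drawn

Segment lengths:
  seg 1: (0,0) -> (0,7.6), length = 7.6
  seg 2: (0,7.6) -> (0,0.6), length = 7
  seg 3: (0,0.6) -> (0,-4), length = 4.6
  seg 4: (0,-4) -> (0,-14), length = 10
  seg 5: (0,-14) -> (-6.701,-4.777), length = 11.4
  seg 6: (-6.701,-4.777) -> (-12.461,3.151), length = 9.8
  seg 7: (-12.461,3.151) -> (-15.753,7.682), length = 5.6
  seg 8: (-15.753,7.682) -> (-21.043,14.963), length = 9
Total = 65

Answer: 65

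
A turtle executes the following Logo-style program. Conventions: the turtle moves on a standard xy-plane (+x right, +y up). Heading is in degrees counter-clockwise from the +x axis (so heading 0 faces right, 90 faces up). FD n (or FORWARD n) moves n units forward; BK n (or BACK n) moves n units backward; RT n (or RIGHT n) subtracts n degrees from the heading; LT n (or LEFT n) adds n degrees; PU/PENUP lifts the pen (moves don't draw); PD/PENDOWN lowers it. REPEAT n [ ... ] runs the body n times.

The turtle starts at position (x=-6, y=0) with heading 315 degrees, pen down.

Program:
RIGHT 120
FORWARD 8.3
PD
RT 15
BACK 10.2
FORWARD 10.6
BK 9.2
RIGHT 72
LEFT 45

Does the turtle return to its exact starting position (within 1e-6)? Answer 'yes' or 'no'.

Answer: no

Derivation:
Executing turtle program step by step:
Start: pos=(-6,0), heading=315, pen down
RT 120: heading 315 -> 195
FD 8.3: (-6,0) -> (-14.017,-2.148) [heading=195, draw]
PD: pen down
RT 15: heading 195 -> 180
BK 10.2: (-14.017,-2.148) -> (-3.817,-2.148) [heading=180, draw]
FD 10.6: (-3.817,-2.148) -> (-14.417,-2.148) [heading=180, draw]
BK 9.2: (-14.417,-2.148) -> (-5.217,-2.148) [heading=180, draw]
RT 72: heading 180 -> 108
LT 45: heading 108 -> 153
Final: pos=(-5.217,-2.148), heading=153, 4 segment(s) drawn

Start position: (-6, 0)
Final position: (-5.217, -2.148)
Distance = 2.286; >= 1e-6 -> NOT closed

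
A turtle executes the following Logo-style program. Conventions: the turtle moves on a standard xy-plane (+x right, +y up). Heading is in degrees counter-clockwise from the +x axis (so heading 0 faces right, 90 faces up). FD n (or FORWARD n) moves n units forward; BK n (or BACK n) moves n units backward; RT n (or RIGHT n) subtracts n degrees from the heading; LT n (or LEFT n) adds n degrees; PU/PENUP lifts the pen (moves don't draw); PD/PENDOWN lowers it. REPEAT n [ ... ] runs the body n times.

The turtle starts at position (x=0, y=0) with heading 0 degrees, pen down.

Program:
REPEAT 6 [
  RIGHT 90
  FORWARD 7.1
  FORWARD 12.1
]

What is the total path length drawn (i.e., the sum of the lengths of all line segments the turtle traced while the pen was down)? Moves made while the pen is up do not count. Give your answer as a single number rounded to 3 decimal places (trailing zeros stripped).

Executing turtle program step by step:
Start: pos=(0,0), heading=0, pen down
REPEAT 6 [
  -- iteration 1/6 --
  RT 90: heading 0 -> 270
  FD 7.1: (0,0) -> (0,-7.1) [heading=270, draw]
  FD 12.1: (0,-7.1) -> (0,-19.2) [heading=270, draw]
  -- iteration 2/6 --
  RT 90: heading 270 -> 180
  FD 7.1: (0,-19.2) -> (-7.1,-19.2) [heading=180, draw]
  FD 12.1: (-7.1,-19.2) -> (-19.2,-19.2) [heading=180, draw]
  -- iteration 3/6 --
  RT 90: heading 180 -> 90
  FD 7.1: (-19.2,-19.2) -> (-19.2,-12.1) [heading=90, draw]
  FD 12.1: (-19.2,-12.1) -> (-19.2,0) [heading=90, draw]
  -- iteration 4/6 --
  RT 90: heading 90 -> 0
  FD 7.1: (-19.2,0) -> (-12.1,0) [heading=0, draw]
  FD 12.1: (-12.1,0) -> (0,0) [heading=0, draw]
  -- iteration 5/6 --
  RT 90: heading 0 -> 270
  FD 7.1: (0,0) -> (0,-7.1) [heading=270, draw]
  FD 12.1: (0,-7.1) -> (0,-19.2) [heading=270, draw]
  -- iteration 6/6 --
  RT 90: heading 270 -> 180
  FD 7.1: (0,-19.2) -> (-7.1,-19.2) [heading=180, draw]
  FD 12.1: (-7.1,-19.2) -> (-19.2,-19.2) [heading=180, draw]
]
Final: pos=(-19.2,-19.2), heading=180, 12 segment(s) drawn

Segment lengths:
  seg 1: (0,0) -> (0,-7.1), length = 7.1
  seg 2: (0,-7.1) -> (0,-19.2), length = 12.1
  seg 3: (0,-19.2) -> (-7.1,-19.2), length = 7.1
  seg 4: (-7.1,-19.2) -> (-19.2,-19.2), length = 12.1
  seg 5: (-19.2,-19.2) -> (-19.2,-12.1), length = 7.1
  seg 6: (-19.2,-12.1) -> (-19.2,0), length = 12.1
  seg 7: (-19.2,0) -> (-12.1,0), length = 7.1
  seg 8: (-12.1,0) -> (0,0), length = 12.1
  seg 9: (0,0) -> (0,-7.1), length = 7.1
  seg 10: (0,-7.1) -> (0,-19.2), length = 12.1
  seg 11: (0,-19.2) -> (-7.1,-19.2), length = 7.1
  seg 12: (-7.1,-19.2) -> (-19.2,-19.2), length = 12.1
Total = 115.2

Answer: 115.2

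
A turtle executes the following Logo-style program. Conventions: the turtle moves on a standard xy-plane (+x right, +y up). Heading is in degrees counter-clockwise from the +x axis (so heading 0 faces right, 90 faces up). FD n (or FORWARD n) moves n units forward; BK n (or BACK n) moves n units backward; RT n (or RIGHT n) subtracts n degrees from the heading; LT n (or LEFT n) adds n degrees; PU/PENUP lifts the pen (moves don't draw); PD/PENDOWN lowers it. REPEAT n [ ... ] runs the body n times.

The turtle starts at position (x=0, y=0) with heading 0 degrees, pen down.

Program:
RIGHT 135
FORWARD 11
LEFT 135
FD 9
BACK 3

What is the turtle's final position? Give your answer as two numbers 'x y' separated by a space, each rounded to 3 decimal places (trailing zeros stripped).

Answer: -1.778 -7.778

Derivation:
Executing turtle program step by step:
Start: pos=(0,0), heading=0, pen down
RT 135: heading 0 -> 225
FD 11: (0,0) -> (-7.778,-7.778) [heading=225, draw]
LT 135: heading 225 -> 0
FD 9: (-7.778,-7.778) -> (1.222,-7.778) [heading=0, draw]
BK 3: (1.222,-7.778) -> (-1.778,-7.778) [heading=0, draw]
Final: pos=(-1.778,-7.778), heading=0, 3 segment(s) drawn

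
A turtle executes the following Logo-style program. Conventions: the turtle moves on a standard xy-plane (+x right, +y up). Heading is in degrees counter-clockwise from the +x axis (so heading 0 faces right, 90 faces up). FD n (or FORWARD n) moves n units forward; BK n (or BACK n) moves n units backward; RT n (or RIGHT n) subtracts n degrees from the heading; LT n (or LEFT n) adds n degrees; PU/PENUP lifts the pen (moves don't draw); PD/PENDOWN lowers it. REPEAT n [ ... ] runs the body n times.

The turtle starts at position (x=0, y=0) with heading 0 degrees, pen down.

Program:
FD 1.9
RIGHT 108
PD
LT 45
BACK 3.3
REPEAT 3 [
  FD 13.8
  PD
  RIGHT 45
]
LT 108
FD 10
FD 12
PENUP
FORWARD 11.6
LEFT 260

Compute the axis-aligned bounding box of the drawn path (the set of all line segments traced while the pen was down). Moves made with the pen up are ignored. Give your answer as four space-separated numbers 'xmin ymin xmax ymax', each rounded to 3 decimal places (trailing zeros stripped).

Answer: -9.893 -50.745 6.667 2.94

Derivation:
Executing turtle program step by step:
Start: pos=(0,0), heading=0, pen down
FD 1.9: (0,0) -> (1.9,0) [heading=0, draw]
RT 108: heading 0 -> 252
PD: pen down
LT 45: heading 252 -> 297
BK 3.3: (1.9,0) -> (0.402,2.94) [heading=297, draw]
REPEAT 3 [
  -- iteration 1/3 --
  FD 13.8: (0.402,2.94) -> (6.667,-9.356) [heading=297, draw]
  PD: pen down
  RT 45: heading 297 -> 252
  -- iteration 2/3 --
  FD 13.8: (6.667,-9.356) -> (2.402,-22.48) [heading=252, draw]
  PD: pen down
  RT 45: heading 252 -> 207
  -- iteration 3/3 --
  FD 13.8: (2.402,-22.48) -> (-9.893,-28.745) [heading=207, draw]
  PD: pen down
  RT 45: heading 207 -> 162
]
LT 108: heading 162 -> 270
FD 10: (-9.893,-28.745) -> (-9.893,-38.745) [heading=270, draw]
FD 12: (-9.893,-38.745) -> (-9.893,-50.745) [heading=270, draw]
PU: pen up
FD 11.6: (-9.893,-50.745) -> (-9.893,-62.345) [heading=270, move]
LT 260: heading 270 -> 170
Final: pos=(-9.893,-62.345), heading=170, 7 segment(s) drawn

Segment endpoints: x in {-9.893, 0, 0.402, 1.9, 2.402, 6.667}, y in {-50.745, -38.745, -28.745, -22.48, -9.356, 0, 2.94}
xmin=-9.893, ymin=-50.745, xmax=6.667, ymax=2.94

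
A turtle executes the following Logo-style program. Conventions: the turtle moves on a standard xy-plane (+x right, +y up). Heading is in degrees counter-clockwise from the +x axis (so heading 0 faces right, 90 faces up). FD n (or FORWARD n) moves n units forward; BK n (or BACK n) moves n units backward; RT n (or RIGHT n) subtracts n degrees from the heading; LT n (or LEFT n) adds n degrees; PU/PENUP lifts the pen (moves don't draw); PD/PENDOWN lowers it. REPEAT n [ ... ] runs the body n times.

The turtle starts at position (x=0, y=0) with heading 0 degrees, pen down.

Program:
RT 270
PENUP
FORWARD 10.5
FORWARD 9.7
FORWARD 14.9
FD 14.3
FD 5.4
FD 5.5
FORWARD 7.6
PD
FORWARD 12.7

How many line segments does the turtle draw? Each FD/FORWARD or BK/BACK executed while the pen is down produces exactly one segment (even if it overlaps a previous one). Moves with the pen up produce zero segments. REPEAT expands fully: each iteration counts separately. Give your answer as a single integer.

Answer: 1

Derivation:
Executing turtle program step by step:
Start: pos=(0,0), heading=0, pen down
RT 270: heading 0 -> 90
PU: pen up
FD 10.5: (0,0) -> (0,10.5) [heading=90, move]
FD 9.7: (0,10.5) -> (0,20.2) [heading=90, move]
FD 14.9: (0,20.2) -> (0,35.1) [heading=90, move]
FD 14.3: (0,35.1) -> (0,49.4) [heading=90, move]
FD 5.4: (0,49.4) -> (0,54.8) [heading=90, move]
FD 5.5: (0,54.8) -> (0,60.3) [heading=90, move]
FD 7.6: (0,60.3) -> (0,67.9) [heading=90, move]
PD: pen down
FD 12.7: (0,67.9) -> (0,80.6) [heading=90, draw]
Final: pos=(0,80.6), heading=90, 1 segment(s) drawn
Segments drawn: 1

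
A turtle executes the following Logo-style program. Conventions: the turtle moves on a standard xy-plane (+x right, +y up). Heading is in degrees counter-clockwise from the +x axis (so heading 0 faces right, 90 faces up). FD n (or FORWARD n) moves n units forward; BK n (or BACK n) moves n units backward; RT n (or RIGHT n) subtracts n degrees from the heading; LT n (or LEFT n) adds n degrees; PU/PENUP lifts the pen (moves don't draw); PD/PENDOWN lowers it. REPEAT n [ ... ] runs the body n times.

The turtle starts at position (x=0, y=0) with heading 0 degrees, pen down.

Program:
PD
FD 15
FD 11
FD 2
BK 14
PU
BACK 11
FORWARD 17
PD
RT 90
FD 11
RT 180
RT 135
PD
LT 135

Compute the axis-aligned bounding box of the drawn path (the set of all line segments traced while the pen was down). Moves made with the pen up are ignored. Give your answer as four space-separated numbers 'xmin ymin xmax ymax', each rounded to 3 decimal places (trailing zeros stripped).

Answer: 0 -11 28 0

Derivation:
Executing turtle program step by step:
Start: pos=(0,0), heading=0, pen down
PD: pen down
FD 15: (0,0) -> (15,0) [heading=0, draw]
FD 11: (15,0) -> (26,0) [heading=0, draw]
FD 2: (26,0) -> (28,0) [heading=0, draw]
BK 14: (28,0) -> (14,0) [heading=0, draw]
PU: pen up
BK 11: (14,0) -> (3,0) [heading=0, move]
FD 17: (3,0) -> (20,0) [heading=0, move]
PD: pen down
RT 90: heading 0 -> 270
FD 11: (20,0) -> (20,-11) [heading=270, draw]
RT 180: heading 270 -> 90
RT 135: heading 90 -> 315
PD: pen down
LT 135: heading 315 -> 90
Final: pos=(20,-11), heading=90, 5 segment(s) drawn

Segment endpoints: x in {0, 14, 15, 20, 26, 28}, y in {-11, 0}
xmin=0, ymin=-11, xmax=28, ymax=0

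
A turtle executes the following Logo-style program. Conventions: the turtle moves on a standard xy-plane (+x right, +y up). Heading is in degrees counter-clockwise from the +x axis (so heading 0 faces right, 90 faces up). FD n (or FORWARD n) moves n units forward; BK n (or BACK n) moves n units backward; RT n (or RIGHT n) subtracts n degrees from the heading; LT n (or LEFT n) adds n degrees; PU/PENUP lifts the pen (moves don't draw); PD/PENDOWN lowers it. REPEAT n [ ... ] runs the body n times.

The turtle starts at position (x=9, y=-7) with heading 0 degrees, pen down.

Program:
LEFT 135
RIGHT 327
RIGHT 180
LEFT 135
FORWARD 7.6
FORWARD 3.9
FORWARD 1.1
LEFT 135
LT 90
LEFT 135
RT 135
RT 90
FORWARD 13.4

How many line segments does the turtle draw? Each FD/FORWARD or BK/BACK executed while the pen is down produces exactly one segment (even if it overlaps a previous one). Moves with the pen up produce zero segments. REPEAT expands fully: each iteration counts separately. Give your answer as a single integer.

Answer: 4

Derivation:
Executing turtle program step by step:
Start: pos=(9,-7), heading=0, pen down
LT 135: heading 0 -> 135
RT 327: heading 135 -> 168
RT 180: heading 168 -> 348
LT 135: heading 348 -> 123
FD 7.6: (9,-7) -> (4.861,-0.626) [heading=123, draw]
FD 3.9: (4.861,-0.626) -> (2.737,2.645) [heading=123, draw]
FD 1.1: (2.737,2.645) -> (2.138,3.567) [heading=123, draw]
LT 135: heading 123 -> 258
LT 90: heading 258 -> 348
LT 135: heading 348 -> 123
RT 135: heading 123 -> 348
RT 90: heading 348 -> 258
FD 13.4: (2.138,3.567) -> (-0.648,-9.54) [heading=258, draw]
Final: pos=(-0.648,-9.54), heading=258, 4 segment(s) drawn
Segments drawn: 4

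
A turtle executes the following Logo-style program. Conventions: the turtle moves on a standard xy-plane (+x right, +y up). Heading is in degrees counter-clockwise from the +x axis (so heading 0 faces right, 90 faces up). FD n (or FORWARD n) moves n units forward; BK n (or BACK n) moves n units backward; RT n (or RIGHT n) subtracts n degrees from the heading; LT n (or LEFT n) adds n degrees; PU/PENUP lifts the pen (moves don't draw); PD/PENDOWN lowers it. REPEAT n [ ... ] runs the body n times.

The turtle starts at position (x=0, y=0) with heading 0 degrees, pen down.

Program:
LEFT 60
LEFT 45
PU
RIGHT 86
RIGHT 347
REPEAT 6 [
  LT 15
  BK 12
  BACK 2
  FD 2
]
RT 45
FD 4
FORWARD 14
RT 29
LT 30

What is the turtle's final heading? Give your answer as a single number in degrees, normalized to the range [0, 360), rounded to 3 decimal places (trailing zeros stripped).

Executing turtle program step by step:
Start: pos=(0,0), heading=0, pen down
LT 60: heading 0 -> 60
LT 45: heading 60 -> 105
PU: pen up
RT 86: heading 105 -> 19
RT 347: heading 19 -> 32
REPEAT 6 [
  -- iteration 1/6 --
  LT 15: heading 32 -> 47
  BK 12: (0,0) -> (-8.184,-8.776) [heading=47, move]
  BK 2: (-8.184,-8.776) -> (-9.548,-10.239) [heading=47, move]
  FD 2: (-9.548,-10.239) -> (-8.184,-8.776) [heading=47, move]
  -- iteration 2/6 --
  LT 15: heading 47 -> 62
  BK 12: (-8.184,-8.776) -> (-13.818,-19.372) [heading=62, move]
  BK 2: (-13.818,-19.372) -> (-14.757,-21.138) [heading=62, move]
  FD 2: (-14.757,-21.138) -> (-13.818,-19.372) [heading=62, move]
  -- iteration 3/6 --
  LT 15: heading 62 -> 77
  BK 12: (-13.818,-19.372) -> (-16.517,-31.064) [heading=77, move]
  BK 2: (-16.517,-31.064) -> (-16.967,-33.013) [heading=77, move]
  FD 2: (-16.967,-33.013) -> (-16.517,-31.064) [heading=77, move]
  -- iteration 4/6 --
  LT 15: heading 77 -> 92
  BK 12: (-16.517,-31.064) -> (-16.098,-43.057) [heading=92, move]
  BK 2: (-16.098,-43.057) -> (-16.028,-45.056) [heading=92, move]
  FD 2: (-16.028,-45.056) -> (-16.098,-43.057) [heading=92, move]
  -- iteration 5/6 --
  LT 15: heading 92 -> 107
  BK 12: (-16.098,-43.057) -> (-12.59,-54.532) [heading=107, move]
  BK 2: (-12.59,-54.532) -> (-12.005,-56.445) [heading=107, move]
  FD 2: (-12.005,-56.445) -> (-12.59,-54.532) [heading=107, move]
  -- iteration 6/6 --
  LT 15: heading 107 -> 122
  BK 12: (-12.59,-54.532) -> (-6.231,-64.709) [heading=122, move]
  BK 2: (-6.231,-64.709) -> (-5.171,-66.405) [heading=122, move]
  FD 2: (-5.171,-66.405) -> (-6.231,-64.709) [heading=122, move]
]
RT 45: heading 122 -> 77
FD 4: (-6.231,-64.709) -> (-5.331,-60.812) [heading=77, move]
FD 14: (-5.331,-60.812) -> (-2.182,-47.17) [heading=77, move]
RT 29: heading 77 -> 48
LT 30: heading 48 -> 78
Final: pos=(-2.182,-47.17), heading=78, 0 segment(s) drawn

Answer: 78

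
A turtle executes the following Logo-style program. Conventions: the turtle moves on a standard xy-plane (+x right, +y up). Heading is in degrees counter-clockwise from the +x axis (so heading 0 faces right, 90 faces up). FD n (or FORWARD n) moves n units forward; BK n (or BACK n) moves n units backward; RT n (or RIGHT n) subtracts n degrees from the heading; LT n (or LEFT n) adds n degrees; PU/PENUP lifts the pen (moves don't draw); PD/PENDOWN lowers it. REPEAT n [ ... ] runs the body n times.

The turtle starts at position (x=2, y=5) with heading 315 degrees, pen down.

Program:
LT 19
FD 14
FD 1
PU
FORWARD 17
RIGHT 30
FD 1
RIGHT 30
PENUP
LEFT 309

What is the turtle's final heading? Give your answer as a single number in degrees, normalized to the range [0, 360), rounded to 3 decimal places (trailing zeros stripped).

Executing turtle program step by step:
Start: pos=(2,5), heading=315, pen down
LT 19: heading 315 -> 334
FD 14: (2,5) -> (14.583,-1.137) [heading=334, draw]
FD 1: (14.583,-1.137) -> (15.482,-1.576) [heading=334, draw]
PU: pen up
FD 17: (15.482,-1.576) -> (30.761,-9.028) [heading=334, move]
RT 30: heading 334 -> 304
FD 1: (30.761,-9.028) -> (31.321,-9.857) [heading=304, move]
RT 30: heading 304 -> 274
PU: pen up
LT 309: heading 274 -> 223
Final: pos=(31.321,-9.857), heading=223, 2 segment(s) drawn

Answer: 223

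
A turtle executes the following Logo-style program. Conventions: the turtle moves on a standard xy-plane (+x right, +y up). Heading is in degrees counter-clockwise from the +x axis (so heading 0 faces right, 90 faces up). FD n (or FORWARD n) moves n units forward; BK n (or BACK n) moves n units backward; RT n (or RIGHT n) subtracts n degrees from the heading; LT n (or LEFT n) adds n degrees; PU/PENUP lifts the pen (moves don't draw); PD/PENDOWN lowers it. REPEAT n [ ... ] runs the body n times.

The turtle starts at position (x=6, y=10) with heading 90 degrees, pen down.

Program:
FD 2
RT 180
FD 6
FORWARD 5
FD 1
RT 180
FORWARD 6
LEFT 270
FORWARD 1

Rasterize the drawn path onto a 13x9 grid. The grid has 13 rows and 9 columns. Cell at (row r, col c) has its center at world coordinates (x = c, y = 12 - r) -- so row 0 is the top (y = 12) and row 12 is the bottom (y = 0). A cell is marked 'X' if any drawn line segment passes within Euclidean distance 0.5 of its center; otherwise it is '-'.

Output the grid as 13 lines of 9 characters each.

Segment 0: (6,10) -> (6,12)
Segment 1: (6,12) -> (6,6)
Segment 2: (6,6) -> (6,1)
Segment 3: (6,1) -> (6,0)
Segment 4: (6,0) -> (6,6)
Segment 5: (6,6) -> (7,6)

Answer: ------X--
------X--
------X--
------X--
------X--
------X--
------XX-
------X--
------X--
------X--
------X--
------X--
------X--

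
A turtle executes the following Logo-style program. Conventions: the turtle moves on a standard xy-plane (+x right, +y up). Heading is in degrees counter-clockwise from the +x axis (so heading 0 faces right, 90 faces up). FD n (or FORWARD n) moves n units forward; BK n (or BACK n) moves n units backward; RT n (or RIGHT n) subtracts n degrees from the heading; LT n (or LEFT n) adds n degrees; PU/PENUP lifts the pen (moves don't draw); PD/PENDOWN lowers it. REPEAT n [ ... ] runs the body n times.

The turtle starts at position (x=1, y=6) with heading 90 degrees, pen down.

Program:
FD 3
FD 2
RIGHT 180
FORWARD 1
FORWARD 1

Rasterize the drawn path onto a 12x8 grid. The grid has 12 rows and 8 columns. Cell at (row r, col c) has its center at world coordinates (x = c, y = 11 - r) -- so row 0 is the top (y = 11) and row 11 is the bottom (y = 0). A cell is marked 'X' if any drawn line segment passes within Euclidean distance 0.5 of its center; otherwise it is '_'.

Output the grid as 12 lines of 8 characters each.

Answer: _X______
_X______
_X______
_X______
_X______
_X______
________
________
________
________
________
________

Derivation:
Segment 0: (1,6) -> (1,9)
Segment 1: (1,9) -> (1,11)
Segment 2: (1,11) -> (1,10)
Segment 3: (1,10) -> (1,9)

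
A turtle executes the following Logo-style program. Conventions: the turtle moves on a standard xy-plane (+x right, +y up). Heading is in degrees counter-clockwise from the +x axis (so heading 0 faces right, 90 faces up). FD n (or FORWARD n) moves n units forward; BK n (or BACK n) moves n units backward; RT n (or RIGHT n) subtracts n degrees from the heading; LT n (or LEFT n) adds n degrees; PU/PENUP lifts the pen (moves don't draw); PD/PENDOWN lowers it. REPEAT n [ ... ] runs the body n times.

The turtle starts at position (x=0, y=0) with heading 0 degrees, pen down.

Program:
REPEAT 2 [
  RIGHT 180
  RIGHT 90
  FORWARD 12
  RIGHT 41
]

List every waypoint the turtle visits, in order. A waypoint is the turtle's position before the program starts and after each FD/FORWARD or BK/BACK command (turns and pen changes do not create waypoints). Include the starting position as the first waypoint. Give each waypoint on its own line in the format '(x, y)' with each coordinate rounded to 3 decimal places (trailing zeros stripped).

Executing turtle program step by step:
Start: pos=(0,0), heading=0, pen down
REPEAT 2 [
  -- iteration 1/2 --
  RT 180: heading 0 -> 180
  RT 90: heading 180 -> 90
  FD 12: (0,0) -> (0,12) [heading=90, draw]
  RT 41: heading 90 -> 49
  -- iteration 2/2 --
  RT 180: heading 49 -> 229
  RT 90: heading 229 -> 139
  FD 12: (0,12) -> (-9.057,19.873) [heading=139, draw]
  RT 41: heading 139 -> 98
]
Final: pos=(-9.057,19.873), heading=98, 2 segment(s) drawn
Waypoints (3 total):
(0, 0)
(0, 12)
(-9.057, 19.873)

Answer: (0, 0)
(0, 12)
(-9.057, 19.873)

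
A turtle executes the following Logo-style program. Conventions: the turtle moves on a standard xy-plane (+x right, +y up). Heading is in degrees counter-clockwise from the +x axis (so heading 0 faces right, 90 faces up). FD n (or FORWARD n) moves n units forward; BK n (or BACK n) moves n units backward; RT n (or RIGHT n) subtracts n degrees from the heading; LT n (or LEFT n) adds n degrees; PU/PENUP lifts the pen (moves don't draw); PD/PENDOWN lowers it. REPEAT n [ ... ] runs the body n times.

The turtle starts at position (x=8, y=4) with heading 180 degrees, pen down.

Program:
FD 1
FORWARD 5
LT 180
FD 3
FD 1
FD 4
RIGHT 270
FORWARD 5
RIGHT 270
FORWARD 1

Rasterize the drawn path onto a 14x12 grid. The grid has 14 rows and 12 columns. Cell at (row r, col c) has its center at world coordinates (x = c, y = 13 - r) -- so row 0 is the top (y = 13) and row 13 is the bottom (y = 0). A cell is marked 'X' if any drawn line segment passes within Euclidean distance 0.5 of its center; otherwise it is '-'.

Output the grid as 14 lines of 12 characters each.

Answer: ------------
------------
------------
------------
---------XX-
----------X-
----------X-
----------X-
----------X-
--XXXXXXXXX-
------------
------------
------------
------------

Derivation:
Segment 0: (8,4) -> (7,4)
Segment 1: (7,4) -> (2,4)
Segment 2: (2,4) -> (5,4)
Segment 3: (5,4) -> (6,4)
Segment 4: (6,4) -> (10,4)
Segment 5: (10,4) -> (10,9)
Segment 6: (10,9) -> (9,9)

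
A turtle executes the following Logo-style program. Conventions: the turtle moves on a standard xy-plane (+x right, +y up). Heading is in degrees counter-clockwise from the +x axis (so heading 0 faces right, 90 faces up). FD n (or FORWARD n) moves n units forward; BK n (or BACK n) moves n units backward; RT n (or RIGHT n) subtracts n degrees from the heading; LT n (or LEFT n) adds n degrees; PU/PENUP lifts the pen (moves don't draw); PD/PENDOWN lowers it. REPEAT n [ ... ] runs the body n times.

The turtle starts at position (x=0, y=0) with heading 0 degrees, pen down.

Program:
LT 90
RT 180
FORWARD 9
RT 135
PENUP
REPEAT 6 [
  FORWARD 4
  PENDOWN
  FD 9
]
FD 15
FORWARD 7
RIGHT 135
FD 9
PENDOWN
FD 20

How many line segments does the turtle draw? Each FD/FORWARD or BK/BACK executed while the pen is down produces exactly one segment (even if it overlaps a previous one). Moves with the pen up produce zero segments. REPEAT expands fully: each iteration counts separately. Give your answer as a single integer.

Answer: 16

Derivation:
Executing turtle program step by step:
Start: pos=(0,0), heading=0, pen down
LT 90: heading 0 -> 90
RT 180: heading 90 -> 270
FD 9: (0,0) -> (0,-9) [heading=270, draw]
RT 135: heading 270 -> 135
PU: pen up
REPEAT 6 [
  -- iteration 1/6 --
  FD 4: (0,-9) -> (-2.828,-6.172) [heading=135, move]
  PD: pen down
  FD 9: (-2.828,-6.172) -> (-9.192,0.192) [heading=135, draw]
  -- iteration 2/6 --
  FD 4: (-9.192,0.192) -> (-12.021,3.021) [heading=135, draw]
  PD: pen down
  FD 9: (-12.021,3.021) -> (-18.385,9.385) [heading=135, draw]
  -- iteration 3/6 --
  FD 4: (-18.385,9.385) -> (-21.213,12.213) [heading=135, draw]
  PD: pen down
  FD 9: (-21.213,12.213) -> (-27.577,18.577) [heading=135, draw]
  -- iteration 4/6 --
  FD 4: (-27.577,18.577) -> (-30.406,21.406) [heading=135, draw]
  PD: pen down
  FD 9: (-30.406,21.406) -> (-36.77,27.77) [heading=135, draw]
  -- iteration 5/6 --
  FD 4: (-36.77,27.77) -> (-39.598,30.598) [heading=135, draw]
  PD: pen down
  FD 9: (-39.598,30.598) -> (-45.962,36.962) [heading=135, draw]
  -- iteration 6/6 --
  FD 4: (-45.962,36.962) -> (-48.79,39.79) [heading=135, draw]
  PD: pen down
  FD 9: (-48.79,39.79) -> (-55.154,46.154) [heading=135, draw]
]
FD 15: (-55.154,46.154) -> (-65.761,56.761) [heading=135, draw]
FD 7: (-65.761,56.761) -> (-70.711,61.711) [heading=135, draw]
RT 135: heading 135 -> 0
FD 9: (-70.711,61.711) -> (-61.711,61.711) [heading=0, draw]
PD: pen down
FD 20: (-61.711,61.711) -> (-41.711,61.711) [heading=0, draw]
Final: pos=(-41.711,61.711), heading=0, 16 segment(s) drawn
Segments drawn: 16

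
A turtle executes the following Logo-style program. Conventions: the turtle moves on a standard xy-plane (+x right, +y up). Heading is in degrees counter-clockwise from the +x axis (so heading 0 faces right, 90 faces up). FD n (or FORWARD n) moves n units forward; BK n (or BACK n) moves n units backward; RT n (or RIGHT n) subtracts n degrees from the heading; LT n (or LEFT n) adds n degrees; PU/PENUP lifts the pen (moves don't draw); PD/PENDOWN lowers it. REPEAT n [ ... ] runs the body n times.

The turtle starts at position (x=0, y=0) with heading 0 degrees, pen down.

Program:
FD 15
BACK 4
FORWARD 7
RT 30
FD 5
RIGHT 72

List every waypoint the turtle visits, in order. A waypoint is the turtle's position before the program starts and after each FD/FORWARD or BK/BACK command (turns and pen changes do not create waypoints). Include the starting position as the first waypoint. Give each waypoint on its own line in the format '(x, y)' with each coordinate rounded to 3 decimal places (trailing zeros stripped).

Executing turtle program step by step:
Start: pos=(0,0), heading=0, pen down
FD 15: (0,0) -> (15,0) [heading=0, draw]
BK 4: (15,0) -> (11,0) [heading=0, draw]
FD 7: (11,0) -> (18,0) [heading=0, draw]
RT 30: heading 0 -> 330
FD 5: (18,0) -> (22.33,-2.5) [heading=330, draw]
RT 72: heading 330 -> 258
Final: pos=(22.33,-2.5), heading=258, 4 segment(s) drawn
Waypoints (5 total):
(0, 0)
(15, 0)
(11, 0)
(18, 0)
(22.33, -2.5)

Answer: (0, 0)
(15, 0)
(11, 0)
(18, 0)
(22.33, -2.5)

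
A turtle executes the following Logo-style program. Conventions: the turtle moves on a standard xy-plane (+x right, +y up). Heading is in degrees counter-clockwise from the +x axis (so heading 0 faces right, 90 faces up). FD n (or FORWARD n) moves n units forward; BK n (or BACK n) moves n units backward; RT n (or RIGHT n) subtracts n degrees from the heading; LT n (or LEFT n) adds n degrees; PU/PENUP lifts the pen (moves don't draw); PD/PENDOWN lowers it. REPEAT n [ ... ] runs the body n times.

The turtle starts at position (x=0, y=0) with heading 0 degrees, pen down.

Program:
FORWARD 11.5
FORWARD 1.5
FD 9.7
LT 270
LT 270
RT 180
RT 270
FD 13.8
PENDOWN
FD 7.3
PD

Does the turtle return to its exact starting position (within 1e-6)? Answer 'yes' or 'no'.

Answer: no

Derivation:
Executing turtle program step by step:
Start: pos=(0,0), heading=0, pen down
FD 11.5: (0,0) -> (11.5,0) [heading=0, draw]
FD 1.5: (11.5,0) -> (13,0) [heading=0, draw]
FD 9.7: (13,0) -> (22.7,0) [heading=0, draw]
LT 270: heading 0 -> 270
LT 270: heading 270 -> 180
RT 180: heading 180 -> 0
RT 270: heading 0 -> 90
FD 13.8: (22.7,0) -> (22.7,13.8) [heading=90, draw]
PD: pen down
FD 7.3: (22.7,13.8) -> (22.7,21.1) [heading=90, draw]
PD: pen down
Final: pos=(22.7,21.1), heading=90, 5 segment(s) drawn

Start position: (0, 0)
Final position: (22.7, 21.1)
Distance = 30.992; >= 1e-6 -> NOT closed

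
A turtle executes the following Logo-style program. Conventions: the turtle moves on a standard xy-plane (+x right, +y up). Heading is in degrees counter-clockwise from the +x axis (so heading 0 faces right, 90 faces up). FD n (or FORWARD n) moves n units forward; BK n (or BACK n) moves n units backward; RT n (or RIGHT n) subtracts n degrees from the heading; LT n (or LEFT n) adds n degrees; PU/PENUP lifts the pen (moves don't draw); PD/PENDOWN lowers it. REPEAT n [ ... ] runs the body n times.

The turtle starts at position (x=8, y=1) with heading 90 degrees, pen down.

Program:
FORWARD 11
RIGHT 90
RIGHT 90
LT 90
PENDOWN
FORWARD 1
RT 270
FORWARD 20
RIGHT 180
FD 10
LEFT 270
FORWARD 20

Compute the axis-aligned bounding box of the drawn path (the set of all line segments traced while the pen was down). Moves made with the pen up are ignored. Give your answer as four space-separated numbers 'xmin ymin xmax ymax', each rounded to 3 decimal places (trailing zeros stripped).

Executing turtle program step by step:
Start: pos=(8,1), heading=90, pen down
FD 11: (8,1) -> (8,12) [heading=90, draw]
RT 90: heading 90 -> 0
RT 90: heading 0 -> 270
LT 90: heading 270 -> 0
PD: pen down
FD 1: (8,12) -> (9,12) [heading=0, draw]
RT 270: heading 0 -> 90
FD 20: (9,12) -> (9,32) [heading=90, draw]
RT 180: heading 90 -> 270
FD 10: (9,32) -> (9,22) [heading=270, draw]
LT 270: heading 270 -> 180
FD 20: (9,22) -> (-11,22) [heading=180, draw]
Final: pos=(-11,22), heading=180, 5 segment(s) drawn

Segment endpoints: x in {-11, 8, 9, 9}, y in {1, 12, 22, 22, 32}
xmin=-11, ymin=1, xmax=9, ymax=32

Answer: -11 1 9 32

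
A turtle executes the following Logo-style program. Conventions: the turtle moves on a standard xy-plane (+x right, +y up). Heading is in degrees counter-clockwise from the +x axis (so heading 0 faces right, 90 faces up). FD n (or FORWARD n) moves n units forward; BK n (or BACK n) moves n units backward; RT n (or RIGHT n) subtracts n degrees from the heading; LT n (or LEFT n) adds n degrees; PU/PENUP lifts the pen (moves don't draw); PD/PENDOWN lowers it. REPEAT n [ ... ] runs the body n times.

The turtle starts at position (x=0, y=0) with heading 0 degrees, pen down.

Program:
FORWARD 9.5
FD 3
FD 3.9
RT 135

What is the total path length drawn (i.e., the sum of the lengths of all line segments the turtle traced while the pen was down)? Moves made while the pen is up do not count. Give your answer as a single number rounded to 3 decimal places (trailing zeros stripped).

Answer: 16.4

Derivation:
Executing turtle program step by step:
Start: pos=(0,0), heading=0, pen down
FD 9.5: (0,0) -> (9.5,0) [heading=0, draw]
FD 3: (9.5,0) -> (12.5,0) [heading=0, draw]
FD 3.9: (12.5,0) -> (16.4,0) [heading=0, draw]
RT 135: heading 0 -> 225
Final: pos=(16.4,0), heading=225, 3 segment(s) drawn

Segment lengths:
  seg 1: (0,0) -> (9.5,0), length = 9.5
  seg 2: (9.5,0) -> (12.5,0), length = 3
  seg 3: (12.5,0) -> (16.4,0), length = 3.9
Total = 16.4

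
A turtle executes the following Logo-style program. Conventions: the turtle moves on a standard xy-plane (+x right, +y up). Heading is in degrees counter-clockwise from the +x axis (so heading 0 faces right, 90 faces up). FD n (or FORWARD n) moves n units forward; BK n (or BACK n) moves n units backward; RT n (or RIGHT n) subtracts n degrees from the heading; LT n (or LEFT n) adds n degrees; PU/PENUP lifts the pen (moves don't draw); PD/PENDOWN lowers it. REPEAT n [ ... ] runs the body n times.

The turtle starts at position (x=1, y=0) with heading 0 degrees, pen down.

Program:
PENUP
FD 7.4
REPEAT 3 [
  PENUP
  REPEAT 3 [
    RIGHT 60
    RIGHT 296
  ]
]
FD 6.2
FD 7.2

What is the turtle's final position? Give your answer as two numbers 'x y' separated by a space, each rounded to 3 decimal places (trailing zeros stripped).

Answer: 19.241 7.876

Derivation:
Executing turtle program step by step:
Start: pos=(1,0), heading=0, pen down
PU: pen up
FD 7.4: (1,0) -> (8.4,0) [heading=0, move]
REPEAT 3 [
  -- iteration 1/3 --
  PU: pen up
  REPEAT 3 [
    -- iteration 1/3 --
    RT 60: heading 0 -> 300
    RT 296: heading 300 -> 4
    -- iteration 2/3 --
    RT 60: heading 4 -> 304
    RT 296: heading 304 -> 8
    -- iteration 3/3 --
    RT 60: heading 8 -> 308
    RT 296: heading 308 -> 12
  ]
  -- iteration 2/3 --
  PU: pen up
  REPEAT 3 [
    -- iteration 1/3 --
    RT 60: heading 12 -> 312
    RT 296: heading 312 -> 16
    -- iteration 2/3 --
    RT 60: heading 16 -> 316
    RT 296: heading 316 -> 20
    -- iteration 3/3 --
    RT 60: heading 20 -> 320
    RT 296: heading 320 -> 24
  ]
  -- iteration 3/3 --
  PU: pen up
  REPEAT 3 [
    -- iteration 1/3 --
    RT 60: heading 24 -> 324
    RT 296: heading 324 -> 28
    -- iteration 2/3 --
    RT 60: heading 28 -> 328
    RT 296: heading 328 -> 32
    -- iteration 3/3 --
    RT 60: heading 32 -> 332
    RT 296: heading 332 -> 36
  ]
]
FD 6.2: (8.4,0) -> (13.416,3.644) [heading=36, move]
FD 7.2: (13.416,3.644) -> (19.241,7.876) [heading=36, move]
Final: pos=(19.241,7.876), heading=36, 0 segment(s) drawn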